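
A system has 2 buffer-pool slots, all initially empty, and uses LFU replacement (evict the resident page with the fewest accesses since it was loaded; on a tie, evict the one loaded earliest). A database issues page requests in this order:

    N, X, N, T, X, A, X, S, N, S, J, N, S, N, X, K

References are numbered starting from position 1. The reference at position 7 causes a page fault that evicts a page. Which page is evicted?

pos 1: N → fault, frames [N]
pos 2: X → fault, frames [N, X]
pos 3: N → hit
pos 4: T → fault, evict X, frames [N, T]
pos 5: X → fault, evict T, frames [N, X]
pos 6: A → fault, evict X, frames [N, A]
pos 7: X → fault, evict A, frames [N, X]
At position 7, page A is evicted.

A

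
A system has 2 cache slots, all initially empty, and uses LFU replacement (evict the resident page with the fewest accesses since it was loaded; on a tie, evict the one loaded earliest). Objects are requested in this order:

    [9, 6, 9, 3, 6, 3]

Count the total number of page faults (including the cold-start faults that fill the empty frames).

5

9 → miss, frames [9]
6 → miss, frames [9, 6]
9 → hit
3 → miss, evict 6, frames [9, 3]
6 → miss, evict 3, frames [9, 6]
3 → miss, evict 6, frames [9, 3]
Page faults: 5.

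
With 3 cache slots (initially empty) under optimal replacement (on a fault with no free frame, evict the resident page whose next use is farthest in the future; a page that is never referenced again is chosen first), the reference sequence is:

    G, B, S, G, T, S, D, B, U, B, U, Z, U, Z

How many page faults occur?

7

G: miss, frames (G)
B: miss, frames (G B)
S: miss, frames (G B S)
G: hit
T: miss, evict G, frames (B S T)
S: hit
D: miss, evict T, frames (B S D)
B: hit
U: miss, evict D, frames (B S U)
B: hit
U: hit
Z: miss, evict S, frames (B U Z)
U: hit
Z: hit
Page faults: 7.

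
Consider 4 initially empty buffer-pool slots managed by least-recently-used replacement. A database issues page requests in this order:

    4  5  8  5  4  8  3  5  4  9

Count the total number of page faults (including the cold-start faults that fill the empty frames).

5

4: miss, frames [4]
5: miss, frames [4, 5]
8: miss, frames [4, 5, 8]
5: hit
4: hit
8: hit
3: miss, frames [5, 4, 8, 3]
5: hit
4: hit
9: miss, evict 8, frames [3, 5, 4, 9]
Page faults: 5.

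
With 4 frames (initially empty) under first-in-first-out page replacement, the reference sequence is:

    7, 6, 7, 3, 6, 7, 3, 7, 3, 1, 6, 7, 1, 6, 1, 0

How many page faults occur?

7: fault, frames (7)
6: fault, frames (7 6)
7: hit
3: fault, frames (7 6 3)
6: hit
7: hit
3: hit
7: hit
3: hit
1: fault, frames (7 6 3 1)
6: hit
7: hit
1: hit
6: hit
1: hit
0: fault, evict 7, frames (6 3 1 0)
Page faults: 5.

5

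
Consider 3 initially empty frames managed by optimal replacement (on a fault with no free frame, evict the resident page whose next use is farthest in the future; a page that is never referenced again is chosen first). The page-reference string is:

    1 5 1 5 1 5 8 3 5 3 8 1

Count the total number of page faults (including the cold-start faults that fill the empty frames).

5

1 -> miss, frames {1}
5 -> miss, frames {1,5}
1 -> hit
5 -> hit
1 -> hit
5 -> hit
8 -> miss, frames {1,5,8}
3 -> miss, evict 1, frames {5,8,3}
5 -> hit
3 -> hit
8 -> hit
1 -> miss, evict 3, frames {5,8,1}
Page faults: 5.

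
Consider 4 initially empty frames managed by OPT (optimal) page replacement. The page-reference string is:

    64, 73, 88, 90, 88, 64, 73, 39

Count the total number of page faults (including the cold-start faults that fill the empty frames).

5

64 → miss, frames (64)
73 → miss, frames (64 73)
88 → miss, frames (64 73 88)
90 → miss, frames (64 73 88 90)
88 → hit
64 → hit
73 → hit
39 → miss, evict 90, frames (64 73 88 39)
Page faults: 5.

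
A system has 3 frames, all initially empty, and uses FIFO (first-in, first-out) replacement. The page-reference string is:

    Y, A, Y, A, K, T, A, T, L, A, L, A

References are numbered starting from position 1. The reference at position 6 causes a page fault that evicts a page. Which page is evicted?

pos 1: Y → fault, frames (Y)
pos 2: A → fault, frames (Y A)
pos 3: Y → hit
pos 4: A → hit
pos 5: K → fault, frames (Y A K)
pos 6: T → fault, evict Y, frames (A K T)
At position 6, page Y is evicted.

Y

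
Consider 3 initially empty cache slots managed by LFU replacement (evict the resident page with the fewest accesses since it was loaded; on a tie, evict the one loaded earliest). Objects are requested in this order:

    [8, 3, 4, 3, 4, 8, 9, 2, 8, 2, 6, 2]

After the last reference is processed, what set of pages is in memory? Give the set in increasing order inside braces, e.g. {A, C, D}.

8: miss, frames (8)
3: miss, frames (8 3)
4: miss, frames (8 3 4)
3: hit
4: hit
8: hit
9: miss, evict 8, frames (3 4 9)
2: miss, evict 9, frames (3 4 2)
8: miss, evict 2, frames (3 4 8)
2: miss, evict 8, frames (3 4 2)
6: miss, evict 2, frames (3 4 6)
2: miss, evict 6, frames (3 4 2)

{2, 3, 4}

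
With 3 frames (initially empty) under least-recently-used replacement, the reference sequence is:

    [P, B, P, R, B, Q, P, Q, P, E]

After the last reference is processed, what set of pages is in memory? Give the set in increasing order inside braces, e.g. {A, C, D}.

P: miss, frames {P}
B: miss, frames {P,B}
P: hit
R: miss, frames {B,P,R}
B: hit
Q: miss, evict P, frames {R,B,Q}
P: miss, evict R, frames {B,Q,P}
Q: hit
P: hit
E: miss, evict B, frames {Q,P,E}

{E, P, Q}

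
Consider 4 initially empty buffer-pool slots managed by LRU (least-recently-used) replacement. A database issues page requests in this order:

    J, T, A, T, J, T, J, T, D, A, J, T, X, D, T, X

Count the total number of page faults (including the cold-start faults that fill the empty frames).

6

J: fault, frames [J]
T: fault, frames [J, T]
A: fault, frames [J, T, A]
T: hit
J: hit
T: hit
J: hit
T: hit
D: fault, frames [A, J, T, D]
A: hit
J: hit
T: hit
X: fault, evict D, frames [A, J, T, X]
D: fault, evict A, frames [J, T, X, D]
T: hit
X: hit
Page faults: 6.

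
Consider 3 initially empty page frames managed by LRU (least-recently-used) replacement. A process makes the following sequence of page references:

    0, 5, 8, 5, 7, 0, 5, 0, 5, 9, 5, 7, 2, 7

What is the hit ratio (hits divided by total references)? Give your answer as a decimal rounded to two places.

0.43

0 → fault, frames (0)
5 → fault, frames (0 5)
8 → fault, frames (0 5 8)
5 → hit
7 → fault, evict 0, frames (8 5 7)
0 → fault, evict 8, frames (5 7 0)
5 → hit
0 → hit
5 → hit
9 → fault, evict 7, frames (0 5 9)
5 → hit
7 → fault, evict 0, frames (9 5 7)
2 → fault, evict 9, frames (5 7 2)
7 → hit
Hits: 6 of 14 references → 6/14 = 0.4286.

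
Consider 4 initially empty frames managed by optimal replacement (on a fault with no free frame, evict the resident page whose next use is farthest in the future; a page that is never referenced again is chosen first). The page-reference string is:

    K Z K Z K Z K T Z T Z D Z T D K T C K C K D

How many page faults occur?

5

K -> miss, frames {K}
Z -> miss, frames {K,Z}
K -> hit
Z -> hit
K -> hit
Z -> hit
K -> hit
T -> miss, frames {K,Z,T}
Z -> hit
T -> hit
Z -> hit
D -> miss, frames {K,Z,T,D}
Z -> hit
T -> hit
D -> hit
K -> hit
T -> hit
C -> miss, evict T, frames {K,Z,D,C}
K -> hit
C -> hit
K -> hit
D -> hit
Page faults: 5.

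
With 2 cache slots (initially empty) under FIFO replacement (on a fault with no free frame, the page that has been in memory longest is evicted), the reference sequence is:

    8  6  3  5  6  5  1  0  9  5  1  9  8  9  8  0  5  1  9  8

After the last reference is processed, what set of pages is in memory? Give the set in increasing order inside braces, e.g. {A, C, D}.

8 -> fault, frames {8}
6 -> fault, frames {8,6}
3 -> fault, evict 8, frames {6,3}
5 -> fault, evict 6, frames {3,5}
6 -> fault, evict 3, frames {5,6}
5 -> hit
1 -> fault, evict 5, frames {6,1}
0 -> fault, evict 6, frames {1,0}
9 -> fault, evict 1, frames {0,9}
5 -> fault, evict 0, frames {9,5}
1 -> fault, evict 9, frames {5,1}
9 -> fault, evict 5, frames {1,9}
8 -> fault, evict 1, frames {9,8}
9 -> hit
8 -> hit
0 -> fault, evict 9, frames {8,0}
5 -> fault, evict 8, frames {0,5}
1 -> fault, evict 0, frames {5,1}
9 -> fault, evict 5, frames {1,9}
8 -> fault, evict 1, frames {9,8}

{8, 9}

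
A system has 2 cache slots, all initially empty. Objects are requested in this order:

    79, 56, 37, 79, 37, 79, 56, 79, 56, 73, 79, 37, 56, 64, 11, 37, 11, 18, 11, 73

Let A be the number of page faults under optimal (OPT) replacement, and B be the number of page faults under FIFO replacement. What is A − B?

Under OPT: F F F . . . F . . F . F F F F . . F . F → 11 faults.
Under FIFO: F F F F . . F . . F F F F F F F . F F F → 15 faults.
A − B = 11 − 15 = -4.

-4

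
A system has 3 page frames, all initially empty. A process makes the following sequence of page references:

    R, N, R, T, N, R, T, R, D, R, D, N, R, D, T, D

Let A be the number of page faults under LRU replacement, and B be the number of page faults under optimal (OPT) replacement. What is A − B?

Under LRU: F F . F . . . . F . . F . . F . → 6 faults.
Under OPT: F F . F . . . . F . . . . . F . → 5 faults.
A − B = 6 − 5 = 1.

1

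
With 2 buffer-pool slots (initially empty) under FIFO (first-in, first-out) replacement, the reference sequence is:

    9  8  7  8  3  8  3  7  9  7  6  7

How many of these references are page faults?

9 → miss, frames [9]
8 → miss, frames [9, 8]
7 → miss, evict 9, frames [8, 7]
8 → hit
3 → miss, evict 8, frames [7, 3]
8 → miss, evict 7, frames [3, 8]
3 → hit
7 → miss, evict 3, frames [8, 7]
9 → miss, evict 8, frames [7, 9]
7 → hit
6 → miss, evict 7, frames [9, 6]
7 → miss, evict 9, frames [6, 7]
Page faults: 9.

9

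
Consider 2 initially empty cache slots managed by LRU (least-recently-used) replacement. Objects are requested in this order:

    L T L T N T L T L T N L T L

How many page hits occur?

7

L → fault, frames (L)
T → fault, frames (L T)
L → hit
T → hit
N → fault, evict L, frames (T N)
T → hit
L → fault, evict N, frames (T L)
T → hit
L → hit
T → hit
N → fault, evict L, frames (T N)
L → fault, evict T, frames (N L)
T → fault, evict N, frames (L T)
L → hit
Hits: 7.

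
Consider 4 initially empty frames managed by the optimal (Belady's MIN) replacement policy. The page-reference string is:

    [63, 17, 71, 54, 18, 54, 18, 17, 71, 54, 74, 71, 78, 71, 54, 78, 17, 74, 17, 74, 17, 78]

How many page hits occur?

63: miss, frames [63]
17: miss, frames [63, 17]
71: miss, frames [63, 17, 71]
54: miss, frames [63, 17, 71, 54]
18: miss, evict 63, frames [17, 71, 54, 18]
54: hit
18: hit
17: hit
71: hit
54: hit
74: miss, evict 18, frames [17, 71, 54, 74]
71: hit
78: miss, evict 74, frames [17, 71, 54, 78]
71: hit
54: hit
78: hit
17: hit
74: miss, evict 54, frames [17, 71, 78, 74]
17: hit
74: hit
17: hit
78: hit
Hits: 14.

14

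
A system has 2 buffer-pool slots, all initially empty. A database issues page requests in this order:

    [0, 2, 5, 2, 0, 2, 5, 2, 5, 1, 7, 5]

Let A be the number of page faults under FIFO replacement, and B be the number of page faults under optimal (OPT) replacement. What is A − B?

Under FIFO: F F F . F F F . . F F F → 9 faults.
Under OPT: F F F . F . F . . F F . → 7 faults.
A − B = 9 − 7 = 2.

2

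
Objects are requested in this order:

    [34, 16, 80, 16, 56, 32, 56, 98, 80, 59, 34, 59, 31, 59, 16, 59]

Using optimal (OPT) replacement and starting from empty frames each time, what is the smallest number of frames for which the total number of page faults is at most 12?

f=1: 16 faults
f=2: 11 faults
f=3: 10 faults
f=4: 9 faults
f=5: 8 faults
f=6: 8 faults
f=7: 8 faults
f=8: 8 faults
Smallest f with faults ≤ 12 is 2.

2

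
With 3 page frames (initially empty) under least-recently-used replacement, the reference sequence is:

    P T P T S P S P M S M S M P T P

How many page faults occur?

P -> miss, frames {P}
T -> miss, frames {P,T}
P -> hit
T -> hit
S -> miss, frames {P,T,S}
P -> hit
S -> hit
P -> hit
M -> miss, evict T, frames {S,P,M}
S -> hit
M -> hit
S -> hit
M -> hit
P -> hit
T -> miss, evict S, frames {M,P,T}
P -> hit
Page faults: 5.

5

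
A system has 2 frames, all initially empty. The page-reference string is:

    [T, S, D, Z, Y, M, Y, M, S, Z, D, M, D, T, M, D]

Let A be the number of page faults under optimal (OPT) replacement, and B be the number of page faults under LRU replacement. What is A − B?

-2

Under OPT: F F F F F F . . F F F . . F . F → 11 faults.
Under LRU: F F F F F F . . F F F F . F F F → 13 faults.
A − B = 11 − 13 = -2.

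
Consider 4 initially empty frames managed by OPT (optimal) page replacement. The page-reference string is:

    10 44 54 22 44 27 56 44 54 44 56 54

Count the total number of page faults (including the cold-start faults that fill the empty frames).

6

10 -> miss, frames {10}
44 -> miss, frames {10,44}
54 -> miss, frames {10,44,54}
22 -> miss, frames {10,44,54,22}
44 -> hit
27 -> miss, evict 22, frames {10,44,54,27}
56 -> miss, evict 27, frames {10,44,54,56}
44 -> hit
54 -> hit
44 -> hit
56 -> hit
54 -> hit
Page faults: 6.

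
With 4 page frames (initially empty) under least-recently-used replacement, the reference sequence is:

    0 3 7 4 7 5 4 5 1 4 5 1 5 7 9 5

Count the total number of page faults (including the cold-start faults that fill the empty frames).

7

0 → miss, frames {0}
3 → miss, frames {0,3}
7 → miss, frames {0,3,7}
4 → miss, frames {0,3,7,4}
7 → hit
5 → miss, evict 0, frames {3,4,7,5}
4 → hit
5 → hit
1 → miss, evict 3, frames {7,4,5,1}
4 → hit
5 → hit
1 → hit
5 → hit
7 → hit
9 → miss, evict 4, frames {1,5,7,9}
5 → hit
Page faults: 7.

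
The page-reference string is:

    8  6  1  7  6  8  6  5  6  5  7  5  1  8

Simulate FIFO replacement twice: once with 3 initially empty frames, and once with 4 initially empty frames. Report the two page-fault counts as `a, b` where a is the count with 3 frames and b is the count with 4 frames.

10, 6

3 frames: F F F F . F F F . . F . F F → 10 faults.
4 frames: F F F F . . . F . . . . . F → 6 faults.
6 < 10: adding a frame reduced faults, as is typical.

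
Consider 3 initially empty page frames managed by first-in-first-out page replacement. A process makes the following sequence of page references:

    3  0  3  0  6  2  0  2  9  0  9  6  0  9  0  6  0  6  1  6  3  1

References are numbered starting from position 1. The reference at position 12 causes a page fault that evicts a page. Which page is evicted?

2

pos 1: 3 -> miss, frames {3}
pos 2: 0 -> miss, frames {3,0}
pos 3: 3 -> hit
pos 4: 0 -> hit
pos 5: 6 -> miss, frames {3,0,6}
pos 6: 2 -> miss, evict 3, frames {0,6,2}
pos 7: 0 -> hit
pos 8: 2 -> hit
pos 9: 9 -> miss, evict 0, frames {6,2,9}
pos 10: 0 -> miss, evict 6, frames {2,9,0}
pos 11: 9 -> hit
pos 12: 6 -> miss, evict 2, frames {9,0,6}
At position 12, page 2 is evicted.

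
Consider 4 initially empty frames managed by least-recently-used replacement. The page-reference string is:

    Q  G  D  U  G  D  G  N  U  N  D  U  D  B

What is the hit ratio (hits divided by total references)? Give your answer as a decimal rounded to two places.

0.57

Q → fault, frames (Q)
G → fault, frames (Q G)
D → fault, frames (Q G D)
U → fault, frames (Q G D U)
G → hit
D → hit
G → hit
N → fault, evict Q, frames (U D G N)
U → hit
N → hit
D → hit
U → hit
D → hit
B → fault, evict G, frames (N U D B)
Hits: 8 of 14 references → 8/14 = 0.5714.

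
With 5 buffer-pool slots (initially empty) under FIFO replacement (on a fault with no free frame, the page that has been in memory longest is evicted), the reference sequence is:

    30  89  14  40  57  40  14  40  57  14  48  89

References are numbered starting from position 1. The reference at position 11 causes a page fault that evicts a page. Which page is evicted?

30

pos 1: 30 -> fault, frames (30)
pos 2: 89 -> fault, frames (30 89)
pos 3: 14 -> fault, frames (30 89 14)
pos 4: 40 -> fault, frames (30 89 14 40)
pos 5: 57 -> fault, frames (30 89 14 40 57)
pos 6: 40 -> hit
pos 7: 14 -> hit
pos 8: 40 -> hit
pos 9: 57 -> hit
pos 10: 14 -> hit
pos 11: 48 -> fault, evict 30, frames (89 14 40 57 48)
At position 11, page 30 is evicted.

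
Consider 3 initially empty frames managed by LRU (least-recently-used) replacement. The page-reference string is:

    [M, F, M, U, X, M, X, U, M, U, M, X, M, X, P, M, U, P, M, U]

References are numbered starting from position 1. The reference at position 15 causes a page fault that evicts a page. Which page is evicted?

U

pos 1: M → miss, frames [M]
pos 2: F → miss, frames [M, F]
pos 3: M → hit
pos 4: U → miss, frames [F, M, U]
pos 5: X → miss, evict F, frames [M, U, X]
pos 6: M → hit
pos 7: X → hit
pos 8: U → hit
pos 9: M → hit
pos 10: U → hit
pos 11: M → hit
pos 12: X → hit
pos 13: M → hit
pos 14: X → hit
pos 15: P → miss, evict U, frames [M, X, P]
At position 15, page U is evicted.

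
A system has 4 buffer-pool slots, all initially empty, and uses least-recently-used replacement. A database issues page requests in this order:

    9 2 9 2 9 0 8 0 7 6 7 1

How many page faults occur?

9: fault, frames [9]
2: fault, frames [9, 2]
9: hit
2: hit
9: hit
0: fault, frames [2, 9, 0]
8: fault, frames [2, 9, 0, 8]
0: hit
7: fault, evict 2, frames [9, 8, 0, 7]
6: fault, evict 9, frames [8, 0, 7, 6]
7: hit
1: fault, evict 8, frames [0, 6, 7, 1]
Page faults: 7.

7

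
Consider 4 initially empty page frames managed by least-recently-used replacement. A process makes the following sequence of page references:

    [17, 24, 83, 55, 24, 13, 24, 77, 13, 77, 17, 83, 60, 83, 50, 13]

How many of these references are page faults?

11

17 → miss, frames {17}
24 → miss, frames {17,24}
83 → miss, frames {17,24,83}
55 → miss, frames {17,24,83,55}
24 → hit
13 → miss, evict 17, frames {83,55,24,13}
24 → hit
77 → miss, evict 83, frames {55,13,24,77}
13 → hit
77 → hit
17 → miss, evict 55, frames {24,13,77,17}
83 → miss, evict 24, frames {13,77,17,83}
60 → miss, evict 13, frames {77,17,83,60}
83 → hit
50 → miss, evict 77, frames {17,60,83,50}
13 → miss, evict 17, frames {60,83,50,13}
Page faults: 11.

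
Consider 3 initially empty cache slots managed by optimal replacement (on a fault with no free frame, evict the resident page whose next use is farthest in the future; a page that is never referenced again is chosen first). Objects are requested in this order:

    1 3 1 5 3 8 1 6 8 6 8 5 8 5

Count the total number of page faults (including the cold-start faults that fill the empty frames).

5

1 → fault, frames {1}
3 → fault, frames {1,3}
1 → hit
5 → fault, frames {1,3,5}
3 → hit
8 → fault, evict 3, frames {1,5,8}
1 → hit
6 → fault, evict 1, frames {5,8,6}
8 → hit
6 → hit
8 → hit
5 → hit
8 → hit
5 → hit
Page faults: 5.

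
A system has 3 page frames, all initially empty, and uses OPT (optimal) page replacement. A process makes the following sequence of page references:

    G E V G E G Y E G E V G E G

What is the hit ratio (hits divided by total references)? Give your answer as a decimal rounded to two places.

G → miss, frames (G)
E → miss, frames (G E)
V → miss, frames (G E V)
G → hit
E → hit
G → hit
Y → miss, evict V, frames (G E Y)
E → hit
G → hit
E → hit
V → miss, evict Y, frames (G E V)
G → hit
E → hit
G → hit
Hits: 9 of 14 references → 9/14 = 0.6429.

0.64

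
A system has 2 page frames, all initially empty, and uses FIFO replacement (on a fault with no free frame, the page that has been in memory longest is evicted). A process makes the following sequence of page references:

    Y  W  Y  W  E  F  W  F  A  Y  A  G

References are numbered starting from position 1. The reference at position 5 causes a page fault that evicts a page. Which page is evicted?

pos 1: Y → miss, frames (Y)
pos 2: W → miss, frames (Y W)
pos 3: Y → hit
pos 4: W → hit
pos 5: E → miss, evict Y, frames (W E)
At position 5, page Y is evicted.

Y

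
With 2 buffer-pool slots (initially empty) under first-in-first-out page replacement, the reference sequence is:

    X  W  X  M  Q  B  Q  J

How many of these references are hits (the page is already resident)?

X → miss, frames (X)
W → miss, frames (X W)
X → hit
M → miss, evict X, frames (W M)
Q → miss, evict W, frames (M Q)
B → miss, evict M, frames (Q B)
Q → hit
J → miss, evict Q, frames (B J)
Hits: 2.

2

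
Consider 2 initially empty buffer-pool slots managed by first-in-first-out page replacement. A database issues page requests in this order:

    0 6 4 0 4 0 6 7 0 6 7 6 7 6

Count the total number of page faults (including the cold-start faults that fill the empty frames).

0 → miss, frames [0]
6 → miss, frames [0, 6]
4 → miss, evict 0, frames [6, 4]
0 → miss, evict 6, frames [4, 0]
4 → hit
0 → hit
6 → miss, evict 4, frames [0, 6]
7 → miss, evict 0, frames [6, 7]
0 → miss, evict 6, frames [7, 0]
6 → miss, evict 7, frames [0, 6]
7 → miss, evict 0, frames [6, 7]
6 → hit
7 → hit
6 → hit
Page faults: 9.

9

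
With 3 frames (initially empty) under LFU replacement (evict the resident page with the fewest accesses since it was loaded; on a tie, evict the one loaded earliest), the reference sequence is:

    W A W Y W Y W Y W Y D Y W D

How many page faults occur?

4

W: miss, frames (W)
A: miss, frames (W A)
W: hit
Y: miss, frames (W A Y)
W: hit
Y: hit
W: hit
Y: hit
W: hit
Y: hit
D: miss, evict A, frames (W Y D)
Y: hit
W: hit
D: hit
Page faults: 4.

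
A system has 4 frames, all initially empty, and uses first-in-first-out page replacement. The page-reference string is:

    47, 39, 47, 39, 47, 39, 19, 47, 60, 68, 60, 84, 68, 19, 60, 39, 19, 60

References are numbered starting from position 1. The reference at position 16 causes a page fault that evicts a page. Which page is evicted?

19

pos 1: 47: miss, frames {47}
pos 2: 39: miss, frames {47,39}
pos 3: 47: hit
pos 4: 39: hit
pos 5: 47: hit
pos 6: 39: hit
pos 7: 19: miss, frames {47,39,19}
pos 8: 47: hit
pos 9: 60: miss, frames {47,39,19,60}
pos 10: 68: miss, evict 47, frames {39,19,60,68}
pos 11: 60: hit
pos 12: 84: miss, evict 39, frames {19,60,68,84}
pos 13: 68: hit
pos 14: 19: hit
pos 15: 60: hit
pos 16: 39: miss, evict 19, frames {60,68,84,39}
At position 16, page 19 is evicted.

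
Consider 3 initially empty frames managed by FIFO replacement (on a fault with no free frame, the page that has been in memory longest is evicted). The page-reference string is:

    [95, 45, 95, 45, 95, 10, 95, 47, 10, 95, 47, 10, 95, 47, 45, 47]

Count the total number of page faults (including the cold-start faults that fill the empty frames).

6

95: miss, frames [95]
45: miss, frames [95, 45]
95: hit
45: hit
95: hit
10: miss, frames [95, 45, 10]
95: hit
47: miss, evict 95, frames [45, 10, 47]
10: hit
95: miss, evict 45, frames [10, 47, 95]
47: hit
10: hit
95: hit
47: hit
45: miss, evict 10, frames [47, 95, 45]
47: hit
Page faults: 6.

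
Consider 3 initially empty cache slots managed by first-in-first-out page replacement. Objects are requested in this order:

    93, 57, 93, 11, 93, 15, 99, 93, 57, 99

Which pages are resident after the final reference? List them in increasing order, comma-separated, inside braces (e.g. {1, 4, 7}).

{57, 93, 99}

93 -> miss, frames {93}
57 -> miss, frames {93,57}
93 -> hit
11 -> miss, frames {93,57,11}
93 -> hit
15 -> miss, evict 93, frames {57,11,15}
99 -> miss, evict 57, frames {11,15,99}
93 -> miss, evict 11, frames {15,99,93}
57 -> miss, evict 15, frames {99,93,57}
99 -> hit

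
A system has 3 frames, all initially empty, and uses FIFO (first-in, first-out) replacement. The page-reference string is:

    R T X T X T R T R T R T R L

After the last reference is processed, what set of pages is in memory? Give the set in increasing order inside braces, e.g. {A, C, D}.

{L, T, X}

R → fault, frames [R]
T → fault, frames [R, T]
X → fault, frames [R, T, X]
T → hit
X → hit
T → hit
R → hit
T → hit
R → hit
T → hit
R → hit
T → hit
R → hit
L → fault, evict R, frames [T, X, L]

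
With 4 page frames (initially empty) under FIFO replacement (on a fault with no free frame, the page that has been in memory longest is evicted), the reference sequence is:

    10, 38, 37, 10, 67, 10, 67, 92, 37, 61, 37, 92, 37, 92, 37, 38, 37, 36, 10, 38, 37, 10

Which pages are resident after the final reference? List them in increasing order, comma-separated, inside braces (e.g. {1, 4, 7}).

{10, 36, 37, 38}

10: fault, frames [10]
38: fault, frames [10, 38]
37: fault, frames [10, 38, 37]
10: hit
67: fault, frames [10, 38, 37, 67]
10: hit
67: hit
92: fault, evict 10, frames [38, 37, 67, 92]
37: hit
61: fault, evict 38, frames [37, 67, 92, 61]
37: hit
92: hit
37: hit
92: hit
37: hit
38: fault, evict 37, frames [67, 92, 61, 38]
37: fault, evict 67, frames [92, 61, 38, 37]
36: fault, evict 92, frames [61, 38, 37, 36]
10: fault, evict 61, frames [38, 37, 36, 10]
38: hit
37: hit
10: hit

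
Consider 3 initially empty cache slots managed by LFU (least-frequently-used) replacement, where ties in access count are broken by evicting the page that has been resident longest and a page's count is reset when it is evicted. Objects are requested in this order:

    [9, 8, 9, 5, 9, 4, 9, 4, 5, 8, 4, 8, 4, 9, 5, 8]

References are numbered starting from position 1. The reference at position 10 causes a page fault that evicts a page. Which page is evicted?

5

pos 1: 9: fault, frames [9]
pos 2: 8: fault, frames [9, 8]
pos 3: 9: hit
pos 4: 5: fault, frames [9, 8, 5]
pos 5: 9: hit
pos 6: 4: fault, evict 8, frames [9, 5, 4]
pos 7: 9: hit
pos 8: 4: hit
pos 9: 5: hit
pos 10: 8: fault, evict 5, frames [9, 4, 8]
At position 10, page 5 is evicted.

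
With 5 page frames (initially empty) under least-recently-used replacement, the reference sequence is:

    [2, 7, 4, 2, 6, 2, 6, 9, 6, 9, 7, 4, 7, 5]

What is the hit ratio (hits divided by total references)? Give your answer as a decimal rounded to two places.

2 → miss, frames {2}
7 → miss, frames {2,7}
4 → miss, frames {2,7,4}
2 → hit
6 → miss, frames {7,4,2,6}
2 → hit
6 → hit
9 → miss, frames {7,4,2,6,9}
6 → hit
9 → hit
7 → hit
4 → hit
7 → hit
5 → miss, evict 2, frames {6,9,4,7,5}
Hits: 8 of 14 references → 8/14 = 0.5714.

0.57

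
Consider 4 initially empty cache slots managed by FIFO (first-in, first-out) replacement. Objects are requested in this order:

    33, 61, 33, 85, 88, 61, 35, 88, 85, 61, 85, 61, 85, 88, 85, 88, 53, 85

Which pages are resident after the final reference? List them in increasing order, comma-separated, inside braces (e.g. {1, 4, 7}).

33 → miss, frames {33}
61 → miss, frames {33,61}
33 → hit
85 → miss, frames {33,61,85}
88 → miss, frames {33,61,85,88}
61 → hit
35 → miss, evict 33, frames {61,85,88,35}
88 → hit
85 → hit
61 → hit
85 → hit
61 → hit
85 → hit
88 → hit
85 → hit
88 → hit
53 → miss, evict 61, frames {85,88,35,53}
85 → hit

{35, 53, 85, 88}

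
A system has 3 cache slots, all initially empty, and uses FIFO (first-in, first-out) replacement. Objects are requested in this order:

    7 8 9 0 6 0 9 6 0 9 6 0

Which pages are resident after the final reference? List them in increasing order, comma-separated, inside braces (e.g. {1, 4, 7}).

7 → miss, frames {7}
8 → miss, frames {7,8}
9 → miss, frames {7,8,9}
0 → miss, evict 7, frames {8,9,0}
6 → miss, evict 8, frames {9,0,6}
0 → hit
9 → hit
6 → hit
0 → hit
9 → hit
6 → hit
0 → hit

{0, 6, 9}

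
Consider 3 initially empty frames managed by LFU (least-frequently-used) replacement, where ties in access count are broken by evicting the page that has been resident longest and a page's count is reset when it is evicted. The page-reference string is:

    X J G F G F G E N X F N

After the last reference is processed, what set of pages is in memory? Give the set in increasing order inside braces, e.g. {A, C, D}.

{F, G, N}

X -> miss, frames [X]
J -> miss, frames [X, J]
G -> miss, frames [X, J, G]
F -> miss, evict X, frames [J, G, F]
G -> hit
F -> hit
G -> hit
E -> miss, evict J, frames [G, F, E]
N -> miss, evict E, frames [G, F, N]
X -> miss, evict N, frames [G, F, X]
F -> hit
N -> miss, evict X, frames [G, F, N]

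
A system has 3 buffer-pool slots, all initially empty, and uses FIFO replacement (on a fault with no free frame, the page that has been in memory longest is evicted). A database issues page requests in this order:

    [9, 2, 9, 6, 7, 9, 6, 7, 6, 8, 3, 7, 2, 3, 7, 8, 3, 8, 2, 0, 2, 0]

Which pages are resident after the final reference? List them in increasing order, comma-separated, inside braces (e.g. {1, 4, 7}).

{0, 2, 3}

9: miss, frames {9}
2: miss, frames {9,2}
9: hit
6: miss, frames {9,2,6}
7: miss, evict 9, frames {2,6,7}
9: miss, evict 2, frames {6,7,9}
6: hit
7: hit
6: hit
8: miss, evict 6, frames {7,9,8}
3: miss, evict 7, frames {9,8,3}
7: miss, evict 9, frames {8,3,7}
2: miss, evict 8, frames {3,7,2}
3: hit
7: hit
8: miss, evict 3, frames {7,2,8}
3: miss, evict 7, frames {2,8,3}
8: hit
2: hit
0: miss, evict 2, frames {8,3,0}
2: miss, evict 8, frames {3,0,2}
0: hit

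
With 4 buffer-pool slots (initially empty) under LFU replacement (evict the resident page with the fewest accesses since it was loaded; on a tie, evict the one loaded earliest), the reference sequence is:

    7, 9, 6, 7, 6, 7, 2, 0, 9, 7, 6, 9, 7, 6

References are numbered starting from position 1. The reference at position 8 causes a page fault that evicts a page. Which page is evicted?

pos 1: 7 → fault, frames {7}
pos 2: 9 → fault, frames {7,9}
pos 3: 6 → fault, frames {7,9,6}
pos 4: 7 → hit
pos 5: 6 → hit
pos 6: 7 → hit
pos 7: 2 → fault, frames {7,9,6,2}
pos 8: 0 → fault, evict 9, frames {7,6,2,0}
At position 8, page 9 is evicted.

9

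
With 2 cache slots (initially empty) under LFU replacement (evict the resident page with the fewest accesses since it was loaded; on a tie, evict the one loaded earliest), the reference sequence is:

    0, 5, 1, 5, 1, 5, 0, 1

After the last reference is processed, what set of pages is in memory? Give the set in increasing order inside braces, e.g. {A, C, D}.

{1, 5}

0: miss, frames {0}
5: miss, frames {0,5}
1: miss, evict 0, frames {5,1}
5: hit
1: hit
5: hit
0: miss, evict 1, frames {5,0}
1: miss, evict 0, frames {5,1}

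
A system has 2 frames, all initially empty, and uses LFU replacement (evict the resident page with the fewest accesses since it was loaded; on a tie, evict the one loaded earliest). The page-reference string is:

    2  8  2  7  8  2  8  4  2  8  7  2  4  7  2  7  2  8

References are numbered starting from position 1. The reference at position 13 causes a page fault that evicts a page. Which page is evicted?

pos 1: 2 -> fault, frames {2}
pos 2: 8 -> fault, frames {2,8}
pos 3: 2 -> hit
pos 4: 7 -> fault, evict 8, frames {2,7}
pos 5: 8 -> fault, evict 7, frames {2,8}
pos 6: 2 -> hit
pos 7: 8 -> hit
pos 8: 4 -> fault, evict 8, frames {2,4}
pos 9: 2 -> hit
pos 10: 8 -> fault, evict 4, frames {2,8}
pos 11: 7 -> fault, evict 8, frames {2,7}
pos 12: 2 -> hit
pos 13: 4 -> fault, evict 7, frames {2,4}
At position 13, page 7 is evicted.

7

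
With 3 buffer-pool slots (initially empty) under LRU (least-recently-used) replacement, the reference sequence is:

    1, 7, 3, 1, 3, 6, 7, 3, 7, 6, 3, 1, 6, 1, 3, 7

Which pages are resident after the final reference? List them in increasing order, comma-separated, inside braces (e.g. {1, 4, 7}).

{1, 3, 7}

1 -> miss, frames (1)
7 -> miss, frames (1 7)
3 -> miss, frames (1 7 3)
1 -> hit
3 -> hit
6 -> miss, evict 7, frames (1 3 6)
7 -> miss, evict 1, frames (3 6 7)
3 -> hit
7 -> hit
6 -> hit
3 -> hit
1 -> miss, evict 7, frames (6 3 1)
6 -> hit
1 -> hit
3 -> hit
7 -> miss, evict 6, frames (1 3 7)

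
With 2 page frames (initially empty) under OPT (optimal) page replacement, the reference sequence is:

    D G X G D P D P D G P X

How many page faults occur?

D → fault, frames {D}
G → fault, frames {D,G}
X → fault, evict D, frames {G,X}
G → hit
D → fault, evict X, frames {G,D}
P → fault, evict G, frames {D,P}
D → hit
P → hit
D → hit
G → fault, evict D, frames {P,G}
P → hit
X → fault, evict G, frames {P,X}
Page faults: 7.

7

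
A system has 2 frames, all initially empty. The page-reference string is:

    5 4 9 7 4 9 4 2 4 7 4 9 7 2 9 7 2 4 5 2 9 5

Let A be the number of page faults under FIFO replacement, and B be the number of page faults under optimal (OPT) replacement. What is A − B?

Under FIFO: F F F F F F . F F F . F . F . F . F F F F F → 17 faults.
Under OPT: F F F F . F . F . F . F . F . F . F F . F . → 13 faults.
A − B = 17 − 13 = 4.

4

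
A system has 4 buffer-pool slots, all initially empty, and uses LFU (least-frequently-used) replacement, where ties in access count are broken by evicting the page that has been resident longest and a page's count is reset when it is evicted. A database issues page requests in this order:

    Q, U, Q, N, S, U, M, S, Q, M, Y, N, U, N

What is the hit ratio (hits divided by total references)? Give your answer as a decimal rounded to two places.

0.36

Q -> miss, frames [Q]
U -> miss, frames [Q, U]
Q -> hit
N -> miss, frames [Q, U, N]
S -> miss, frames [Q, U, N, S]
U -> hit
M -> miss, evict N, frames [Q, U, S, M]
S -> hit
Q -> hit
M -> hit
Y -> miss, evict U, frames [Q, S, M, Y]
N -> miss, evict Y, frames [Q, S, M, N]
U -> miss, evict N, frames [Q, S, M, U]
N -> miss, evict U, frames [Q, S, M, N]
Hits: 5 of 14 references → 5/14 = 0.3571.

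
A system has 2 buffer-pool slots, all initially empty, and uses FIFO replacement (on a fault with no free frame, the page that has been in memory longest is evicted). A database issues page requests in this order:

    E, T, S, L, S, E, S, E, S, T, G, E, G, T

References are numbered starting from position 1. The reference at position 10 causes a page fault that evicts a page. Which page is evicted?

pos 1: E -> miss, frames (E)
pos 2: T -> miss, frames (E T)
pos 3: S -> miss, evict E, frames (T S)
pos 4: L -> miss, evict T, frames (S L)
pos 5: S -> hit
pos 6: E -> miss, evict S, frames (L E)
pos 7: S -> miss, evict L, frames (E S)
pos 8: E -> hit
pos 9: S -> hit
pos 10: T -> miss, evict E, frames (S T)
At position 10, page E is evicted.

E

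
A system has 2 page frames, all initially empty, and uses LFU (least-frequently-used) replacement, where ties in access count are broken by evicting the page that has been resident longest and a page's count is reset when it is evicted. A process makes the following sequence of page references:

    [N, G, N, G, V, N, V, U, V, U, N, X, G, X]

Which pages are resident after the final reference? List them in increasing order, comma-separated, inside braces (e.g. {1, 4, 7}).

N → fault, frames [N]
G → fault, frames [N, G]
N → hit
G → hit
V → fault, evict N, frames [G, V]
N → fault, evict V, frames [G, N]
V → fault, evict N, frames [G, V]
U → fault, evict V, frames [G, U]
V → fault, evict U, frames [G, V]
U → fault, evict V, frames [G, U]
N → fault, evict U, frames [G, N]
X → fault, evict N, frames [G, X]
G → hit
X → hit

{G, X}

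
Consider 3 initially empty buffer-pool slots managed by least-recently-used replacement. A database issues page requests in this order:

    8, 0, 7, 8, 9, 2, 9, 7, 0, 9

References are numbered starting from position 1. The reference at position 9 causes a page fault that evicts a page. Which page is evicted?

pos 1: 8: fault, frames [8]
pos 2: 0: fault, frames [8, 0]
pos 3: 7: fault, frames [8, 0, 7]
pos 4: 8: hit
pos 5: 9: fault, evict 0, frames [7, 8, 9]
pos 6: 2: fault, evict 7, frames [8, 9, 2]
pos 7: 9: hit
pos 8: 7: fault, evict 8, frames [2, 9, 7]
pos 9: 0: fault, evict 2, frames [9, 7, 0]
At position 9, page 2 is evicted.

2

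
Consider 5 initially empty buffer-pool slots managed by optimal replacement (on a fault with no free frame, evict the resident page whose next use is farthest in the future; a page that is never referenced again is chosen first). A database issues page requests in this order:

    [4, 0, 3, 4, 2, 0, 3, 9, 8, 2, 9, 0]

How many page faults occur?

4: miss, frames {4}
0: miss, frames {4,0}
3: miss, frames {4,0,3}
4: hit
2: miss, frames {4,0,3,2}
0: hit
3: hit
9: miss, frames {4,0,3,2,9}
8: miss, evict 3, frames {4,0,2,9,8}
2: hit
9: hit
0: hit
Page faults: 6.

6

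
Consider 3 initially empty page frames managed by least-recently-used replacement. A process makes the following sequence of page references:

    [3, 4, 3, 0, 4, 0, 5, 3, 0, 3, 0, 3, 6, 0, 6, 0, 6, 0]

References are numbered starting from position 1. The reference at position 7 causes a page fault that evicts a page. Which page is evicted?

pos 1: 3: miss, frames {3}
pos 2: 4: miss, frames {3,4}
pos 3: 3: hit
pos 4: 0: miss, frames {4,3,0}
pos 5: 4: hit
pos 6: 0: hit
pos 7: 5: miss, evict 3, frames {4,0,5}
At position 7, page 3 is evicted.

3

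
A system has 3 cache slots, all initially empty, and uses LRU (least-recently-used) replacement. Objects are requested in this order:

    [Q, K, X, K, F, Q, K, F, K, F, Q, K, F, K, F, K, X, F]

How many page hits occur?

12

Q -> miss, frames (Q)
K -> miss, frames (Q K)
X -> miss, frames (Q K X)
K -> hit
F -> miss, evict Q, frames (X K F)
Q -> miss, evict X, frames (K F Q)
K -> hit
F -> hit
K -> hit
F -> hit
Q -> hit
K -> hit
F -> hit
K -> hit
F -> hit
K -> hit
X -> miss, evict Q, frames (F K X)
F -> hit
Hits: 12.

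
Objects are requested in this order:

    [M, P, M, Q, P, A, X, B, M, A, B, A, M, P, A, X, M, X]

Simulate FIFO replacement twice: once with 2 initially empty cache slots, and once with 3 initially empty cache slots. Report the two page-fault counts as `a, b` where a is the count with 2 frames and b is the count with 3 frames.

2 frames: F F . F . F F F F F F . F F F F F . → 14 faults.
3 frames: F F . F . F F F F F . . . F . F F . → 11 faults.
11 < 14: adding a frame reduced faults, as is typical.

14, 11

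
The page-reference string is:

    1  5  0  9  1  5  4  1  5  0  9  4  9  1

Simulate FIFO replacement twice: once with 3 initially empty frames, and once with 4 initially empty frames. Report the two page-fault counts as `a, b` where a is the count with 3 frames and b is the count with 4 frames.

3 frames: F F F F F F F . . F F . . F → 10 faults.
4 frames: F F F F . . F F F F F F . F → 11 faults.
11 > 10: adding a frame increased faults — Belady's anomaly.

10, 11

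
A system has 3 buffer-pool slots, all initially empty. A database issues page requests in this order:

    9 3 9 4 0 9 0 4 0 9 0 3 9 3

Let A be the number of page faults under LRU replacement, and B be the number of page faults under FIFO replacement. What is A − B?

-1

Under LRU: F F . F F . . . . . . F . . → 5 faults.
Under FIFO: F F . F F F . . . . . F . . → 6 faults.
A − B = 5 − 6 = -1.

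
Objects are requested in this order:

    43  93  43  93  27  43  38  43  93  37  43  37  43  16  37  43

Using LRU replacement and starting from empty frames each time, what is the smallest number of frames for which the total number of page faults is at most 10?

f=1: 16 faults
f=2: 11 faults
f=3: 7 faults
f=4: 6 faults
f=5: 6 faults
f=6: 6 faults
Smallest f with faults ≤ 10 is 3.

3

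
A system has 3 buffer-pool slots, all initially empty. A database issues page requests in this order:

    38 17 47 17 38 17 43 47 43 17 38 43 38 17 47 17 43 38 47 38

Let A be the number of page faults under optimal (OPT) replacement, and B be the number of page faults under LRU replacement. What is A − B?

Under OPT: F F F . . . F . . . F . . . F . . F . . → 7 faults.
Under LRU: F F F . . . F F . . F . . . F . F F F . → 10 faults.
A − B = 7 − 10 = -3.

-3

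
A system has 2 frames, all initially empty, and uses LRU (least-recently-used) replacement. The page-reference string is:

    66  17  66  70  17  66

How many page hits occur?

66 → miss, frames (66)
17 → miss, frames (66 17)
66 → hit
70 → miss, evict 17, frames (66 70)
17 → miss, evict 66, frames (70 17)
66 → miss, evict 70, frames (17 66)
Hits: 1.

1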